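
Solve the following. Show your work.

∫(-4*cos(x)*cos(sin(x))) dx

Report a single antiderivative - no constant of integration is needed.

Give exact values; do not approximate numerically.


Step 1. Substitute u = sin(x), turning ∫(-4*cos(x)*cos(sin(x))) dx into ∫(-4*cos(u)) du: now ∫(-4*cos(u)) du.
Step 2. Evaluate the standard form: now -4*sin(u).
Step 3. Substitute back u = sin(x): now -4*sin(sin(x)).
Answer: -4*sin(sin(x)).


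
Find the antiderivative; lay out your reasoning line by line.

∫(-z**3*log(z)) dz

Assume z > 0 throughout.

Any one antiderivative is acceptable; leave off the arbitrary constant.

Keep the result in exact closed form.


Step 1. Integrate ∫(-z**3*log(z)) dz by parts with u = log(z), dv = (-z**3) dz, so v = -z**4/4 [assuming z > 0]: now -z**4*log(z)/4 + ∫(z**3/4) dz.
Step 2. Evaluate the standard form: now -z**4*log(z)/4 + z**4/16.
Answer: -z**4*log(z)/4 + z**4/16.


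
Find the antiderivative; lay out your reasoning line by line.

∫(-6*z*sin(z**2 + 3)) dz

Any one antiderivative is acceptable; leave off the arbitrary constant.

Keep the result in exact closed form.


Step 1. Substitute u = z**2 + 3, turning ∫(-6*z*sin(z**2 + 3)) dz into ∫(-3*sin(u)) du: now ∫(-3*sin(u)) du.
Step 2. Evaluate the standard form: now 3*cos(u).
Step 3. Substitute back u = z**2 + 3: now 3*cos(z**2 + 3).
Answer: 3*cos(z**2 + 3).


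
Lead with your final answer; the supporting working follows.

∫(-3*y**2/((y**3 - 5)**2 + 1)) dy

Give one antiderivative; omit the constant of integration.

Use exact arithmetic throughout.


The answer is -atan(y**3 - 5).
Step 1. Substitute u = y**3 - 5, turning ∫(-3*y**2/((y**3 - 5)**2 + 1)) dy into ∫(-1/(u**2 + 1)) du: now ∫(-1/(u**2 + 1)) du.
Step 2. Evaluate the standard form: now -atan(u).
Step 3. Substitute back u = y**3 - 5: now -atan(y**3 - 5).
Answer: -atan(y**3 - 5).


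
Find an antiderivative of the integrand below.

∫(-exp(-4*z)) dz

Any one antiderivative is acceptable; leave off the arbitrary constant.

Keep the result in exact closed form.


Answer: exp(-4*z)/4.


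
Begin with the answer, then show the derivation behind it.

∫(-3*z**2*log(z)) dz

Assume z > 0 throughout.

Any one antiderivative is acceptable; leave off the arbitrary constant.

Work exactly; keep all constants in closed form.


The answer is -z**3*log(z) + z**3/3.
Step 1. Integrate ∫(-3*z**2*log(z)) dz by parts with u = log(z), dv = (-3*z**2) dz, so v = -z**3 [assuming z > 0]: now -z**3*log(z) + ∫(z**2) dz.
Step 2. Evaluate the standard form: now -z**3*log(z) + z**3/3.
Answer: -z**3*log(z) + z**3/3.


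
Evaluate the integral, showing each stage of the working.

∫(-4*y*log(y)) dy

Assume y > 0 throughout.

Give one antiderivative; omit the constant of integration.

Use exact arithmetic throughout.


Step 1. Integrate ∫(-4*y*log(y)) dy by parts with u = log(y), dv = (-4*y) dy, so v = -2*y**2 [assuming y > 0]: now -2*y**2*log(y) + ∫(2*y) dy.
Step 2. Evaluate the standard form: now -2*y**2*log(y) + y**2.
Answer: -2*y**2*log(y) + y**2.


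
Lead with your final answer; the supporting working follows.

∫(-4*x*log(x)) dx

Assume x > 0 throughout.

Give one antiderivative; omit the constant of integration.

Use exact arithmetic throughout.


The answer is -2*x**2*log(x) + x**2.
Step 1. Integrate ∫(-4*x*log(x)) dx by parts with u = log(x), dv = (-4*x) dx, so v = -2*x**2 [assuming x > 0]: now -2*x**2*log(x) + ∫(2*x) dx.
Step 2. Evaluate the standard form: now -2*x**2*log(x) + x**2.
Answer: -2*x**2*log(x) + x**2.


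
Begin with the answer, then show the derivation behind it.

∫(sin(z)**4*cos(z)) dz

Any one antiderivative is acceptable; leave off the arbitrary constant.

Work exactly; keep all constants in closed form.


The answer is sin(z)**5/5.
Step 1. Substitute u = sin(z), turning ∫(sin(z)**4*cos(z)) dz into ∫(u**4) du: now ∫(u**4) du.
Step 2. Evaluate the standard form: now u**5/5.
Step 3. Substitute back u = sin(z): now sin(z)**5/5.
Answer: sin(z)**5/5.


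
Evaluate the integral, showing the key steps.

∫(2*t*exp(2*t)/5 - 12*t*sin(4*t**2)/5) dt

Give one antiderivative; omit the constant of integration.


Step 1. Rewrite: now ∫(2*t*exp(2*t)/5) dt + ∫(-12*t*sin(4*t**2)/5) dt.
Step 2. Integrate ∫(2*t*exp(2*t)/5) dt by parts with u = t, dv = (2*exp(2*t)/5) dt, so v = exp(2*t)/5: now t*exp(2*t)/5 + ∫(-12*t*sin(4*t**2)/5) dt + ∫(-exp(2*t)/5) dt.
Step 3. Evaluate the standard form: now t*exp(2*t)/5 - exp(2*t)/10 + ∫(-12*t*sin(4*t**2)/5) dt.
Step 4. Substitute u = t**2, turning ∫(-12*t*sin(4*t**2)/5) dt into ∫(-6*sin(4*u)/5) du: now t*exp(2*t)/5 - exp(2*t)/10 + ∫(-6*sin(4*u)/5) du.
Step 5. Evaluate the standard form: now t*exp(2*t)/5 - exp(2*t)/10 + 3*cos(4*u)/10.
Step 6. Substitute back u = t**2: now t*exp(2*t)/5 - exp(2*t)/10 + 3*cos(4*t**2)/10.
Answer: t*exp(2*t)/5 - exp(2*t)/10 + 3*cos(4*t**2)/10.


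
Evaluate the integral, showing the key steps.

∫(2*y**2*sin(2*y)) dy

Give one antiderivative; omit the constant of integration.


Step 1. Integrate ∫(2*y**2*sin(2*y)) dy by parts with u = y**2, dv = (2*sin(2*y)) dy, so v = -cos(2*y): now -y**2*cos(2*y) + ∫(2*y*cos(2*y)) dy.
Step 2. Integrate ∫(2*y*cos(2*y)) dy by parts with u = y, dv = (2*cos(2*y)) dy, so v = sin(2*y): now -y**2*cos(2*y) + y*sin(2*y) + ∫(-sin(2*y)) dy.
Step 3. Evaluate the standard form: now -y**2*cos(2*y) + y*sin(2*y) + cos(2*y)/2.
Answer: -y**2*cos(2*y) + y*sin(2*y) + cos(2*y)/2.


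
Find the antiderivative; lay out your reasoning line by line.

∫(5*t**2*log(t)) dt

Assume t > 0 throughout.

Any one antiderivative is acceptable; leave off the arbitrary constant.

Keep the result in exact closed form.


Step 1. Integrate ∫(5*t**2*log(t)) dt by parts with u = log(t), dv = (5*t**2) dt, so v = 5*t**3/3 [assuming t > 0]: now 5*t**3*log(t)/3 + ∫(-5*t**2/3) dt.
Step 2. Evaluate the standard form: now 5*t**3*log(t)/3 - 5*t**3/9.
Answer: 5*t**3*log(t)/3 - 5*t**3/9.


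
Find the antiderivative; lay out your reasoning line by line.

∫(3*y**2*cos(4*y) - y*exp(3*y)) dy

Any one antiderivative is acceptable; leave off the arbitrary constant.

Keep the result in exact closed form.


Step 1. Rewrite: now ∫(-y*exp(3*y)) dy + ∫(3*y**2*cos(4*y)) dy.
Step 2. Integrate ∫(-y*exp(3*y)) dy by parts with u = y, dv = (-exp(3*y)) dy, so v = -exp(3*y)/3: now -y*exp(3*y)/3 + ∫(3*y**2*cos(4*y)) dy + ∫(exp(3*y)/3) dy.
Step 3. Evaluate the standard form: now -y*exp(3*y)/3 + exp(3*y)/9 + ∫(3*y**2*cos(4*y)) dy.
Step 4. Integrate ∫(3*y**2*cos(4*y)) dy by parts with u = y**2, dv = (3*cos(4*y)) dy, so v = 3*sin(4*y)/4: now 3*y**2*sin(4*y)/4 - y*exp(3*y)/3 + exp(3*y)/9 + ∫(-3*y*sin(4*y)/2) dy.
Step 5. Integrate ∫(-3*y*sin(4*y)/2) dy by parts with u = y, dv = (-3*sin(4*y)/2) dy, so v = 3*cos(4*y)/8: now 3*y**2*sin(4*y)/4 - y*exp(3*y)/3 + 3*y*cos(4*y)/8 + exp(3*y)/9 + ∫(-3*cos(4*y)/8) dy.
Step 6. Evaluate the standard form: now 3*y**2*sin(4*y)/4 - y*exp(3*y)/3 + 3*y*cos(4*y)/8 + exp(3*y)/9 - 3*sin(4*y)/32.
Answer: 3*y**2*sin(4*y)/4 - y*exp(3*y)/3 + 3*y*cos(4*y)/8 + exp(3*y)/9 - 3*sin(4*y)/32.


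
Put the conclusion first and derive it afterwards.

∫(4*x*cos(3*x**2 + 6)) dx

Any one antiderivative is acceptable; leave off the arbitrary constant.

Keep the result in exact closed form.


The answer is 2*sin(3*x**2 + 6)/3.
Step 1. Substitute u = x**2 + 2, turning ∫(4*x*cos(3*x**2 + 6)) dx into ∫(2*cos(3*u)) du: now ∫(2*cos(3*u)) du.
Step 2. Evaluate the standard form: now 2*sin(3*u)/3.
Step 3. Substitute back u = x**2 + 2: now 2*sin(3*x**2 + 6)/3.
Answer: 2*sin(3*x**2 + 6)/3.


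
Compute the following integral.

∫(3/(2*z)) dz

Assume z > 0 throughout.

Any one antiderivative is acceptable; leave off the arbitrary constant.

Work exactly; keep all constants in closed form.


Answer: 3*log(z)/2.


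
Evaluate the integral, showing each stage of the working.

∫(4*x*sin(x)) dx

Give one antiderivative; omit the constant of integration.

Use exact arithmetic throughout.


Step 1. Integrate ∫(4*x*sin(x)) dx by parts with u = x, dv = (4*sin(x)) dx, so v = -4*cos(x): now -4*x*cos(x) + ∫(4*cos(x)) dx.
Step 2. Evaluate the standard form: now -4*x*cos(x) + 4*sin(x).
Answer: -4*x*cos(x) + 4*sin(x).


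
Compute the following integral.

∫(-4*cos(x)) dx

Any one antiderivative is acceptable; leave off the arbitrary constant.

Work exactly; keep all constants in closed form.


Answer: -4*sin(x).


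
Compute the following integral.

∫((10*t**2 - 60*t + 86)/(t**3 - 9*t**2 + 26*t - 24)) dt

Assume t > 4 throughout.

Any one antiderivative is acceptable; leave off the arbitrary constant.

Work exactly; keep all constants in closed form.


Answer: 3*log(t - 4) + 4*log(t - 3) + 3*log(t - 2).


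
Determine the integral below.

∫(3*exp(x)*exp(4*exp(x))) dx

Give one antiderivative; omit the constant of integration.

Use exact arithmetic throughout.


Answer: 3*exp(4*exp(x))/4.


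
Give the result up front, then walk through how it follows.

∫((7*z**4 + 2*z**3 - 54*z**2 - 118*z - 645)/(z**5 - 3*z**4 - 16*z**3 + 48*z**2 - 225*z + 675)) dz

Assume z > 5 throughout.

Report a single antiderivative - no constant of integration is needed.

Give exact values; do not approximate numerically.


The answer is 3*log(z - 5) + 3*log(z - 3) + log(z + 5) + 4*atan(z/3)/3.
Step 1. Decompose ∫((7*z**4 + 2*z**3 - 54*z**2 - 118*z - 645)/(z**5 - 3*z**4 - 16*z**3 + 48*z**2 - 225*z + 675)) dz by partial fractions, (7*z**4 + 2*z**3 - 54*z**2 - 118*z - 645)/(z**5 - 3*z**4 - 16*z**3 + 48*z**2 - 225*z + 675) = 4/(z**2 + 9) + 1/(z + 5) + 3/(z - 3) + 3/(z - 5): now ∫(3/(z - 5)) dz + ∫(3/(z - 3)) dz + ∫(1/(z + 5)) dz + ∫(4/(z**2 + 9)) dz.
Step 2. Evaluate the standard form [assuming z > 5]: now 3*log(z - 5) + ∫(3/(z - 3)) dz + ∫(1/(z + 5)) dz + ∫(4/(z**2 + 9)) dz.
Step 3. Evaluate the standard form [assuming z > -5]: now 3*log(z - 5) + log(z + 5) + ∫(3/(z - 3)) dz + ∫(4/(z**2 + 9)) dz.
Step 4. Evaluate the standard form [assuming z > 3]: now 3*log(z - 5) + 3*log(z - 3) + log(z + 5) + ∫(4/(z**2 + 9)) dz.
Step 5. Evaluate the standard form: now 3*log(z - 5) + 3*log(z - 3) + log(z + 5) + 4*atan(z/3)/3.
Answer: 3*log(z - 5) + 3*log(z - 3) + log(z + 5) + 4*atan(z/3)/3.


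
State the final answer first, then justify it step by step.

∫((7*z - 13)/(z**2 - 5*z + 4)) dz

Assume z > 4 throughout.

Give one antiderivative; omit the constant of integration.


The answer is 5*log(z - 4) + 2*log(z - 1).
Step 1. Decompose ∫((7*z - 13)/(z**2 - 5*z + 4)) dz by partial fractions, (7*z - 13)/(z**2 - 5*z + 4) = 2/(z - 1) + 5/(z - 4): now ∫(5/(z - 4)) dz + ∫(2/(z - 1)) dz.
Step 2. Evaluate the standard form [assuming z > 1]: now 2*log(z - 1) + ∫(5/(z - 4)) dz.
Step 3. Evaluate the standard form [assuming z > 4]: now 5*log(z - 4) + 2*log(z - 1).
Answer: 5*log(z - 4) + 2*log(z - 1).


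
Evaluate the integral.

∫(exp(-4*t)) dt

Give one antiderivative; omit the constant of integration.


Answer: -exp(-4*t)/4.


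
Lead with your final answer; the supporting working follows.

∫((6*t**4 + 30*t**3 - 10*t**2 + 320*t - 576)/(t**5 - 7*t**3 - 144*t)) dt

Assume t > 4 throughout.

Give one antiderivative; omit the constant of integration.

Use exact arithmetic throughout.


The answer is 4*log(t) + 5*log(t - 4) - 3*log(t + 4) - 2*atan(t/3)/3.
Step 1. Decompose ∫((6*t**4 + 30*t**3 - 10*t**2 + 320*t - 576)/(t**5 - 7*t**3 - 144*t)) dt by partial fractions, (6*t**4 + 30*t**3 - 10*t**2 + 320*t - 576)/(t**5 - 7*t**3 - 144*t) = -2/(t**2 + 9) - 3/(t + 4) + 5/(t - 4) + 4/t: now ∫(4/t) dt + ∫(5/(t - 4)) dt + ∫(-3/(t + 4)) dt + ∫(-2/(t**2 + 9)) dt.
Step 2. Evaluate the standard form [assuming t > -4]: now -3*log(t + 4) + ∫(4/t) dt + ∫(5/(t - 4)) dt + ∫(-2/(t**2 + 9)) dt.
Step 3. Evaluate the standard form [assuming t > 0]: now 4*log(t) - 3*log(t + 4) + ∫(5/(t - 4)) dt + ∫(-2/(t**2 + 9)) dt.
Step 4. Evaluate the standard form [assuming t > 4]: now 4*log(t) + 5*log(t - 4) - 3*log(t + 4) + ∫(-2/(t**2 + 9)) dt.
Step 5. Evaluate the standard form: now 4*log(t) + 5*log(t - 4) - 3*log(t + 4) - 2*atan(t/3)/3.
Answer: 4*log(t) + 5*log(t - 4) - 3*log(t + 4) - 2*atan(t/3)/3.


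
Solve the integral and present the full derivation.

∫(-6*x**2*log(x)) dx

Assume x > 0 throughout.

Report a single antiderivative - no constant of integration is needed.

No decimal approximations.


Step 1. Integrate ∫(-6*x**2*log(x)) dx by parts with u = log(x), dv = (-6*x**2) dx, so v = -2*x**3 [assuming x > 0]: now -2*x**3*log(x) + ∫(2*x**2) dx.
Step 2. Evaluate the standard form: now -2*x**3*log(x) + 2*x**3/3.
Answer: -2*x**3*log(x) + 2*x**3/3.


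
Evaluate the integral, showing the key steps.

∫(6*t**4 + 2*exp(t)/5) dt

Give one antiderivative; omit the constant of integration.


Step 1. Rewrite: now ∫(6*t**4) dt + ∫(2*exp(t)/5) dt.
Step 2. Evaluate the standard form: now 2*exp(t)/5 + ∫(6*t**4) dt.
Step 3. Evaluate the standard form: now 6*t**5/5 + 2*exp(t)/5.
Answer: 6*t**5/5 + 2*exp(t)/5.


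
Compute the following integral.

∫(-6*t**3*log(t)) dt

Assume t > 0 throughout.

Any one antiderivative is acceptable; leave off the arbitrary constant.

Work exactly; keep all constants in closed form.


Answer: -3*t**4*log(t)/2 + 3*t**4/8.


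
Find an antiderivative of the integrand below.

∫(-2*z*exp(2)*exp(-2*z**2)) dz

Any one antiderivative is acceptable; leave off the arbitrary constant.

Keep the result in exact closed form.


Answer: exp(2 - 2*z**2)/2.


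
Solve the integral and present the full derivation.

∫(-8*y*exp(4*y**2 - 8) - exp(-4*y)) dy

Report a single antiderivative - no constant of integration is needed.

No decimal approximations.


Step 1. Rewrite: now ∫(-8*y*exp(4*y**2 - 8)) dy + ∫(-exp(-4*y)) dy.
Step 2. Evaluate the standard form: now ∫(-8*y*exp(4*y**2 - 8)) dy + exp(-4*y)/4.
Step 3. Substitute u = y**2 - 2, turning ∫(-8*y*exp(4*y**2 - 8)) dy into ∫(-4*exp(4*u)) du: now ∫(-4*exp(4*u)) du + exp(-4*y)/4.
Step 4. Evaluate the standard form: now -exp(4*u) + exp(-4*y)/4.
Step 5. Substitute back u = y**2 - 2: now -exp(4*y**2 - 8) + exp(-4*y)/4.
Answer: -exp(4*y**2 - 8) + exp(-4*y)/4.


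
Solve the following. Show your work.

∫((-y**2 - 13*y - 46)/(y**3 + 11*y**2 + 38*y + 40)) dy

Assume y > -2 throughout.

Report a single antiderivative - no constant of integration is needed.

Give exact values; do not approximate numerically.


Step 1. Decompose ∫((-y**2 - 13*y - 46)/(y**3 + 11*y**2 + 38*y + 40)) dy by partial fractions, (-y**2 - 13*y - 46)/(y**3 + 11*y**2 + 38*y + 40) = -2/(y + 5) + 5/(y + 4) - 4/(y + 2): now ∫(-4/(y + 2)) dy + ∫(5/(y + 4)) dy + ∫(-2/(y + 5)) dy.
Step 2. Evaluate the standard form [assuming y > -5]: now -2*log(y + 5) + ∫(-4/(y + 2)) dy + ∫(5/(y + 4)) dy.
Step 3. Evaluate the standard form [assuming y > -4]: now 5*log(y + 4) - 2*log(y + 5) + ∫(-4/(y + 2)) dy.
Step 4. Evaluate the standard form [assuming y > -2]: now -4*log(y + 2) + 5*log(y + 4) - 2*log(y + 5).
Answer: -4*log(y + 2) + 5*log(y + 4) - 2*log(y + 5).


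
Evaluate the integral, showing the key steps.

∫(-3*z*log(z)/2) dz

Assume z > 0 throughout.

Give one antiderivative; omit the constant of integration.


Step 1. Integrate ∫(-3*z*log(z)/2) dz by parts with u = log(z), dv = (-3*z/2) dz, so v = -3*z**2/4 [assuming z > 0]: now -3*z**2*log(z)/4 + ∫(3*z/4) dz.
Step 2. Evaluate the standard form: now -3*z**2*log(z)/4 + 3*z**2/8.
Answer: -3*z**2*log(z)/4 + 3*z**2/8.


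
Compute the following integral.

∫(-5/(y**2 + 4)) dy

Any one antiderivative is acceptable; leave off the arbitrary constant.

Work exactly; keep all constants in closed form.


Answer: -5*atan(y/2)/2.


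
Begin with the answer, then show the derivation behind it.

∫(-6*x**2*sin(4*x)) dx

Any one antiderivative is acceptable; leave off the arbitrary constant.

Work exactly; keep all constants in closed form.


The answer is 3*x**2*cos(4*x)/2 - 3*x*sin(4*x)/4 - 3*cos(4*x)/16.
Step 1. Integrate ∫(-6*x**2*sin(4*x)) dx by parts with u = x**2, dv = (-6*sin(4*x)) dx, so v = 3*cos(4*x)/2: now 3*x**2*cos(4*x)/2 + ∫(-3*x*cos(4*x)) dx.
Step 2. Integrate ∫(-3*x*cos(4*x)) dx by parts with u = x, dv = (-3*cos(4*x)) dx, so v = -3*sin(4*x)/4: now 3*x**2*cos(4*x)/2 - 3*x*sin(4*x)/4 + ∫(3*sin(4*x)/4) dx.
Step 3. Evaluate the standard form: now 3*x**2*cos(4*x)/2 - 3*x*sin(4*x)/4 - 3*cos(4*x)/16.
Answer: 3*x**2*cos(4*x)/2 - 3*x*sin(4*x)/4 - 3*cos(4*x)/16.


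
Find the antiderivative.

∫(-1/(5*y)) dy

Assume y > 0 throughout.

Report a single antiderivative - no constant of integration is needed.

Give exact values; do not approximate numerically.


Answer: -log(y)/5.


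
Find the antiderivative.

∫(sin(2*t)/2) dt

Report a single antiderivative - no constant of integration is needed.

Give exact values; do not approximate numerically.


Answer: -cos(2*t)/4.


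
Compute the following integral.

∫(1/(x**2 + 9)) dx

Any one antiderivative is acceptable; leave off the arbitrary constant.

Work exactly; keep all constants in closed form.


Answer: atan(x/3)/3.


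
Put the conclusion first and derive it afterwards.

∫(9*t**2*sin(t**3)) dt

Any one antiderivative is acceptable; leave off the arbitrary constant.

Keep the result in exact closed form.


The answer is -3*cos(t**3).
Step 1. Substitute u = t**3, turning ∫(9*t**2*sin(t**3)) dt into ∫(3*sin(u)) du: now ∫(3*sin(u)) du.
Step 2. Evaluate the standard form: now -3*cos(u).
Step 3. Substitute back u = t**3: now -3*cos(t**3).
Answer: -3*cos(t**3).


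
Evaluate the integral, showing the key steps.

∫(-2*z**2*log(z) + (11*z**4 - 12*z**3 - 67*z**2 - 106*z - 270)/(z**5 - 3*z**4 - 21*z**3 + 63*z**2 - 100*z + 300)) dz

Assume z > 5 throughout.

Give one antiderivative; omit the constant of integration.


Step 1. Rewrite: now ∫(-2*z**2*log(z)) dz + ∫((11*z**4 - 12*z**3 - 67*z**2 - 106*z - 270)/(z**5 - 3*z**4 - 21*z**3 + 63*z**2 - 100*z + 300)) dz.
Step 2. Integrate ∫(-2*z**2*log(z)) dz by parts with u = log(z), dv = (-2*z**2) dz, so v = -2*z**3/3 [assuming z > 0]: now -2*z**3*log(z)/3 + ∫(2*z**2/3) dz + ∫((11*z**4 - 12*z**3 - 67*z**2 - 106*z - 270)/(z**5 - 3*z**4 - 21*z**3 + 63*z**2 - 100*z + 300)) dz.
Step 3. Evaluate the standard form: now -2*z**3*log(z)/3 + 2*z**3/9 + ∫((11*z**4 - 12*z**3 - 67*z**2 - 106*z - 270)/(z**5 - 3*z**4 - 21*z**3 + 63*z**2 - 100*z + 300)) dz.
Step 4. Decompose ∫((11*z**4 - 12*z**3 - 67*z**2 - 106*z - 270)/(z**5 - 3*z**4 - 21*z**3 + 63*z**2 - 100*z + 300)) dz by partial fractions, (11*z**4 - 12*z**3 - 67*z**2 - 106*z - 270)/(z**5 - 3*z**4 - 21*z**3 + 63*z**2 - 100*z + 300) = 2/(z**2 + 4) + 3/(z + 5) + 3/(z - 3) + 5/(z - 5): now -2*z**3*log(z)/3 + 2*z**3/9 + ∫(5/(z - 5)) dz + ∫(3/(z - 3)) dz + ∫(3/(z + 5)) dz + ∫(2/(z**2 + 4)) dz.
Step 5. Evaluate the standard form [assuming z > 5]: now -2*z**3*log(z)/3 + 2*z**3/9 + 5*log(z - 5) + ∫(3/(z - 3)) dz + ∫(3/(z + 5)) dz + ∫(2/(z**2 + 4)) dz.
Step 6. Evaluate the standard form [assuming z > 3]: now -2*z**3*log(z)/3 + 2*z**3/9 + 5*log(z - 5) + 3*log(z - 3) + ∫(3/(z + 5)) dz + ∫(2/(z**2 + 4)) dz.
Step 7. Evaluate the standard form [assuming z > -5]: now -2*z**3*log(z)/3 + 2*z**3/9 + 5*log(z - 5) + 3*log(z - 3) + 3*log(z + 5) + ∫(2/(z**2 + 4)) dz.
Step 8. Evaluate the standard form: now -2*z**3*log(z)/3 + 2*z**3/9 + 5*log(z - 5) + 3*log(z - 3) + 3*log(z + 5) + atan(z/2).
Answer: -2*z**3*log(z)/3 + 2*z**3/9 + 5*log(z - 5) + 3*log(z - 3) + 3*log(z + 5) + atan(z/2).


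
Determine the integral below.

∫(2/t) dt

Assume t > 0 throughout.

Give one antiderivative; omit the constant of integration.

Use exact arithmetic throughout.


Answer: 2*log(t).


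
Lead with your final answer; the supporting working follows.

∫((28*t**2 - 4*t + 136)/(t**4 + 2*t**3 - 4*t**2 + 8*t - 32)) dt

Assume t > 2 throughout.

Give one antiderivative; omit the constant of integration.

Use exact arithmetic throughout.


The answer is 5*log(t - 2) - 5*log(t + 4) - atan(t/2).
Step 1. Decompose ∫((28*t**2 - 4*t + 136)/(t**4 + 2*t**3 - 4*t**2 + 8*t - 32)) dt by partial fractions, (28*t**2 - 4*t + 136)/(t**4 + 2*t**3 - 4*t**2 + 8*t - 32) = -2/(t**2 + 4) - 5/(t + 4) + 5/(t - 2): now ∫(5/(t - 2)) dt + ∫(-5/(t + 4)) dt + ∫(-2/(t**2 + 4)) dt.
Step 2. Evaluate the standard form [assuming t > -4]: now -5*log(t + 4) + ∫(5/(t - 2)) dt + ∫(-2/(t**2 + 4)) dt.
Step 3. Evaluate the standard form [assuming t > 2]: now 5*log(t - 2) - 5*log(t + 4) + ∫(-2/(t**2 + 4)) dt.
Step 4. Evaluate the standard form: now 5*log(t - 2) - 5*log(t + 4) - atan(t/2).
Answer: 5*log(t - 2) - 5*log(t + 4) - atan(t/2).


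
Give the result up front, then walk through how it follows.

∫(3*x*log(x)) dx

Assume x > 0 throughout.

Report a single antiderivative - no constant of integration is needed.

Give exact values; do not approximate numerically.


The answer is 3*x**2*log(x)/2 - 3*x**2/4.
Step 1. Integrate ∫(3*x*log(x)) dx by parts with u = log(x), dv = (3*x) dx, so v = 3*x**2/2 [assuming x > 0]: now 3*x**2*log(x)/2 + ∫(-3*x/2) dx.
Step 2. Evaluate the standard form: now 3*x**2*log(x)/2 - 3*x**2/4.
Answer: 3*x**2*log(x)/2 - 3*x**2/4.


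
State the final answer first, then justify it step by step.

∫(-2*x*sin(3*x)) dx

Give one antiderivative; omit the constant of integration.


The answer is 2*x*cos(3*x)/3 - 2*sin(3*x)/9.
Step 1. Integrate ∫(-2*x*sin(3*x)) dx by parts with u = x, dv = (-2*sin(3*x)) dx, so v = 2*cos(3*x)/3: now 2*x*cos(3*x)/3 + ∫(-2*cos(3*x)/3) dx.
Step 2. Evaluate the standard form: now 2*x*cos(3*x)/3 - 2*sin(3*x)/9.
Answer: 2*x*cos(3*x)/3 - 2*sin(3*x)/9.


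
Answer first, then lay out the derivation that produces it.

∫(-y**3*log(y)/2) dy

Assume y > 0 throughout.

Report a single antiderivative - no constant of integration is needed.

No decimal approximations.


The answer is -y**4*log(y)/8 + y**4/32.
Step 1. Integrate ∫(-y**3*log(y)/2) dy by parts with u = log(y), dv = (-y**3/2) dy, so v = -y**4/8 [assuming y > 0]: now -y**4*log(y)/8 + ∫(y**3/8) dy.
Step 2. Evaluate the standard form: now -y**4*log(y)/8 + y**4/32.
Answer: -y**4*log(y)/8 + y**4/32.


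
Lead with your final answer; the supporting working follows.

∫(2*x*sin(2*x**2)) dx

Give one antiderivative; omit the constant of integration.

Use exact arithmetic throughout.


The answer is -cos(2*x**2)/2.
Step 1. Substitute u = x**2, turning ∫(2*x*sin(2*x**2)) dx into ∫(sin(2*u)) du: now ∫(sin(2*u)) du.
Step 2. Evaluate the standard form: now -cos(2*u)/2.
Step 3. Substitute back u = x**2: now -cos(2*x**2)/2.
Answer: -cos(2*x**2)/2.


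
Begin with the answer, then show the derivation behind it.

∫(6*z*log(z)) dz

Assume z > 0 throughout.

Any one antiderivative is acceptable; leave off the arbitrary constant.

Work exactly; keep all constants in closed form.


The answer is 3*z**2*log(z) - 3*z**2/2.
Step 1. Integrate ∫(6*z*log(z)) dz by parts with u = log(z), dv = (6*z) dz, so v = 3*z**2 [assuming z > 0]: now 3*z**2*log(z) + ∫(-3*z) dz.
Step 2. Evaluate the standard form: now 3*z**2*log(z) - 3*z**2/2.
Answer: 3*z**2*log(z) - 3*z**2/2.


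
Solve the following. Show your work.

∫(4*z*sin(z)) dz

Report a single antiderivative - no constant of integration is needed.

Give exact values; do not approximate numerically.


Step 1. Integrate ∫(4*z*sin(z)) dz by parts with u = z, dv = (4*sin(z)) dz, so v = -4*cos(z): now -4*z*cos(z) + ∫(4*cos(z)) dz.
Step 2. Evaluate the standard form: now -4*z*cos(z) + 4*sin(z).
Answer: -4*z*cos(z) + 4*sin(z).


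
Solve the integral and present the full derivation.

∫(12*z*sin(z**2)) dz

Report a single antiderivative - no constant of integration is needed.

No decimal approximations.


Step 1. Substitute u = z**2, turning ∫(12*z*sin(z**2)) dz into ∫(6*sin(u)) du: now ∫(6*sin(u)) du.
Step 2. Evaluate the standard form: now -6*cos(u).
Step 3. Substitute back u = z**2: now -6*cos(z**2).
Answer: -6*cos(z**2).


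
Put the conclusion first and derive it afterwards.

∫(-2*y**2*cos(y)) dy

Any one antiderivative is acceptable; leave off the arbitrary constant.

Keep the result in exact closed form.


The answer is -2*y**2*sin(y) - 4*y*cos(y) + 4*sin(y).
Step 1. Integrate ∫(-2*y**2*cos(y)) dy by parts with u = y**2, dv = (-2*cos(y)) dy, so v = -2*sin(y): now -2*y**2*sin(y) + ∫(4*y*sin(y)) dy.
Step 2. Integrate ∫(4*y*sin(y)) dy by parts with u = y, dv = (4*sin(y)) dy, so v = -4*cos(y): now -2*y**2*sin(y) - 4*y*cos(y) + ∫(4*cos(y)) dy.
Step 3. Evaluate the standard form: now -2*y**2*sin(y) - 4*y*cos(y) + 4*sin(y).
Answer: -2*y**2*sin(y) - 4*y*cos(y) + 4*sin(y).


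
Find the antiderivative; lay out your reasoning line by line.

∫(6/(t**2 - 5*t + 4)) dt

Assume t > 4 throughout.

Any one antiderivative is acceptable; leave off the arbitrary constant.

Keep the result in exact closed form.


Step 1. Decompose ∫(6/(t**2 - 5*t + 4)) dt by partial fractions, 6/(t**2 - 5*t + 4) = -2/(t - 1) + 2/(t - 4): now ∫(2/(t - 4)) dt + ∫(-2/(t - 1)) dt.
Step 2. Evaluate the standard form [assuming t > 1]: now -2*log(t - 1) + ∫(2/(t - 4)) dt.
Step 3. Evaluate the standard form [assuming t > 4]: now 2*log(t - 4) - 2*log(t - 1).
Answer: 2*log(t - 4) - 2*log(t - 1).


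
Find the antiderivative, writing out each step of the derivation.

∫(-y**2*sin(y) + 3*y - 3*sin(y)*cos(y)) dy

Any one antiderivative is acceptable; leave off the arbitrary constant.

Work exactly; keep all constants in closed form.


Step 1. Rewrite: now ∫(3*y) dy + ∫(-y**2*sin(y)) dy + ∫(-3*sin(y)*cos(y)) dy.
Step 2. Integrate ∫(-y**2*sin(y)) dy by parts with u = y**2, dv = (-sin(y)) dy, so v = cos(y): now y**2*cos(y) + ∫(3*y) dy + ∫(-2*y*cos(y)) dy + ∫(-3*sin(y)*cos(y)) dy.
Step 3. Integrate ∫(-2*y*cos(y)) dy by parts with u = y, dv = (-2*cos(y)) dy, so v = -2*sin(y): now y**2*cos(y) - 2*y*sin(y) + ∫(3*y) dy + ∫(-3*sin(y)*cos(y)) dy + ∫(2*sin(y)) dy.
Step 4. Evaluate the standard form: now y**2*cos(y) - 2*y*sin(y) - 2*cos(y) + ∫(3*y) dy + ∫(-3*sin(y)*cos(y)) dy.
Step 5. Substitute u = sin(y), turning ∫(-3*sin(y)*cos(y)) dy into ∫(-3*u) du: now y**2*cos(y) - 2*y*sin(y) - 2*cos(y) + ∫(-3*u) du + ∫(3*y) dy.
Step 6. Evaluate the standard form: now -3*u**2/2 + y**2*cos(y) - 2*y*sin(y) - 2*cos(y) + ∫(3*y) dy.
Step 7. Substitute back u = sin(y): now y**2*cos(y) - 2*y*sin(y) - 3*sin(y)**2/2 - 2*cos(y) + ∫(3*y) dy.
Step 8. Evaluate the standard form: now y**2*cos(y) + 3*y**2/2 - 2*y*sin(y) - 3*sin(y)**2/2 - 2*cos(y).
Answer: y**2*cos(y) + 3*y**2/2 - 2*y*sin(y) - 3*sin(y)**2/2 - 2*cos(y).


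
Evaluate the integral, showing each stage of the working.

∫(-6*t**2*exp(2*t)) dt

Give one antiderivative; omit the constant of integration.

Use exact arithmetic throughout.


Step 1. Integrate ∫(-6*t**2*exp(2*t)) dt by parts with u = t**2, dv = (-6*exp(2*t)) dt, so v = -3*exp(2*t): now -3*t**2*exp(2*t) + ∫(6*t*exp(2*t)) dt.
Step 2. Integrate ∫(6*t*exp(2*t)) dt by parts with u = t, dv = (6*exp(2*t)) dt, so v = 3*exp(2*t): now -3*t**2*exp(2*t) + 3*t*exp(2*t) + ∫(-3*exp(2*t)) dt.
Step 3. Evaluate the standard form: now -3*t**2*exp(2*t) + 3*t*exp(2*t) - 3*exp(2*t)/2.
Answer: -3*t**2*exp(2*t) + 3*t*exp(2*t) - 3*exp(2*t)/2.


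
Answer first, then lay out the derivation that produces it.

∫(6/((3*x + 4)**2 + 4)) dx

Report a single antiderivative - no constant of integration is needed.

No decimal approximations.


The answer is atan(3*x/2 + 2).
Step 1. Substitute u = 3*x + 4, turning ∫(6/((3*x + 4)**2 + 4)) dx into ∫(2/(u**2 + 4)) du: now ∫(2/(u**2 + 4)) du.
Step 2. Evaluate the standard form: now atan(u/2).
Step 3. Substitute back u = 3*x + 4: now atan(3*x/2 + 2).
Answer: atan(3*x/2 + 2).


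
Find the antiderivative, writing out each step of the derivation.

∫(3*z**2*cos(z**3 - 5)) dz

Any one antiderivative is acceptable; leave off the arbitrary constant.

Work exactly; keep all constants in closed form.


Step 1. Substitute u = z**3 - 5, turning ∫(3*z**2*cos(z**3 - 5)) dz into ∫(cos(u)) du: now ∫(cos(u)) du.
Step 2. Evaluate the standard form: now sin(u).
Step 3. Substitute back u = z**3 - 5: now sin(z**3 - 5).
Answer: sin(z**3 - 5).


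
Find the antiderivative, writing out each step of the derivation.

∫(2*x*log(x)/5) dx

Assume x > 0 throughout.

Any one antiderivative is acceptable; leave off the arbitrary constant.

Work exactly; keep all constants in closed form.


Step 1. Integrate ∫(2*x*log(x)/5) dx by parts with u = log(x), dv = (2*x/5) dx, so v = x**2/5 [assuming x > 0]: now x**2*log(x)/5 + ∫(-x/5) dx.
Step 2. Evaluate the standard form: now x**2*log(x)/5 - x**2/10.
Answer: x**2*log(x)/5 - x**2/10.


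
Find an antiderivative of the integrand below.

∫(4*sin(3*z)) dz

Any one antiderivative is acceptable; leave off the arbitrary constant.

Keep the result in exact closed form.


Answer: -4*cos(3*z)/3.


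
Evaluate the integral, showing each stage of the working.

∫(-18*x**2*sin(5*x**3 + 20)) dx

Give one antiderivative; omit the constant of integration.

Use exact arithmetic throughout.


Step 1. Substitute u = x**3 + 4, turning ∫(-18*x**2*sin(5*x**3 + 20)) dx into ∫(-6*sin(5*u)) du: now ∫(-6*sin(5*u)) du.
Step 2. Evaluate the standard form: now 6*cos(5*u)/5.
Step 3. Substitute back u = x**3 + 4: now 6*cos(5*x**3 + 20)/5.
Answer: 6*cos(5*x**3 + 20)/5.


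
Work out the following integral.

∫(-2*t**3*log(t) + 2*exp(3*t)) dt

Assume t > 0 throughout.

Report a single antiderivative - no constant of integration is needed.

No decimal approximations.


Answer: -t**4*log(t)/2 + t**4/8 + 2*exp(3*t)/3.


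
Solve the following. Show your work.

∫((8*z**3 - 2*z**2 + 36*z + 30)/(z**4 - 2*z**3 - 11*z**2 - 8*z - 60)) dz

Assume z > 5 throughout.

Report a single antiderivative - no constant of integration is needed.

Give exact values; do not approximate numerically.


Step 1. Decompose ∫((8*z**3 - 2*z**2 + 36*z + 30)/(z**4 - 2*z**3 - 11*z**2 - 8*z - 60)) dz by partial fractions, (8*z**3 - 2*z**2 + 36*z + 30)/(z**4 - 2*z**3 - 11*z**2 - 8*z - 60) = -2/(z**2 + 4) + 3/(z + 3) + 5/(z - 5): now ∫(5/(z - 5)) dz + ∫(3/(z + 3)) dz + ∫(-2/(z**2 + 4)) dz.
Step 2. Evaluate the standard form [assuming z > -3]: now 3*log(z + 3) + ∫(5/(z - 5)) dz + ∫(-2/(z**2 + 4)) dz.
Step 3. Evaluate the standard form [assuming z > 5]: now 5*log(z - 5) + 3*log(z + 3) + ∫(-2/(z**2 + 4)) dz.
Step 4. Evaluate the standard form: now 5*log(z - 5) + 3*log(z + 3) - atan(z/2).
Answer: 5*log(z - 5) + 3*log(z + 3) - atan(z/2).


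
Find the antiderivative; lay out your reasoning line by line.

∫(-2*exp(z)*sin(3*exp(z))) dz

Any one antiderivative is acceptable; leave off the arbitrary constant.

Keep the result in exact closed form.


Step 1. Substitute u = exp(z), turning ∫(-2*exp(z)*sin(3*exp(z))) dz into ∫(-2*sin(3*u)) du: now ∫(-2*sin(3*u)) du.
Step 2. Evaluate the standard form: now 2*cos(3*u)/3.
Step 3. Substitute back u = exp(z): now 2*cos(3*exp(z))/3.
Answer: 2*cos(3*exp(z))/3.


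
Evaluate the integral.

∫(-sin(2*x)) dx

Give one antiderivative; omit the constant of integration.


Answer: cos(2*x)/2.


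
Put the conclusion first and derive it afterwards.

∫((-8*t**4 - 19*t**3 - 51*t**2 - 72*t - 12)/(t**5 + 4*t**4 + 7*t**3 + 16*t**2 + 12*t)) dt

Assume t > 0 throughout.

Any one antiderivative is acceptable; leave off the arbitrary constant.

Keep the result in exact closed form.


The answer is -log(t) - 2*log(t + 1) - 5*log(t + 3) - 2*atan(t/2).
Step 1. Decompose ∫((-8*t**4 - 19*t**3 - 51*t**2 - 72*t - 12)/(t**5 + 4*t**4 + 7*t**3 + 16*t**2 + 12*t)) dt by partial fractions, (-8*t**4 - 19*t**3 - 51*t**2 - 72*t - 12)/(t**5 + 4*t**4 + 7*t**3 + 16*t**2 + 12*t) = -4/(t**2 + 4) - 5/(t + 3) - 2/(t + 1) - 1/t: now ∫(-1/t) dt + ∫(-2/(t + 1)) dt + ∫(-5/(t + 3)) dt + ∫(-4/(t**2 + 4)) dt.
Step 2. Evaluate the standard form [assuming t > 0]: now -log(t) + ∫(-2/(t + 1)) dt + ∫(-5/(t + 3)) dt + ∫(-4/(t**2 + 4)) dt.
Step 3. Evaluate the standard form [assuming t > -3]: now -log(t) - 5*log(t + 3) + ∫(-2/(t + 1)) dt + ∫(-4/(t**2 + 4)) dt.
Step 4. Evaluate the standard form [assuming t > -1]: now -log(t) - 2*log(t + 1) - 5*log(t + 3) + ∫(-4/(t**2 + 4)) dt.
Step 5. Evaluate the standard form: now -log(t) - 2*log(t + 1) - 5*log(t + 3) - 2*atan(t/2).
Answer: -log(t) - 2*log(t + 1) - 5*log(t + 3) - 2*atan(t/2).


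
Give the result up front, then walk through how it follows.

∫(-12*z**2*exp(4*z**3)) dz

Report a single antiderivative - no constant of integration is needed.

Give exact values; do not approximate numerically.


The answer is -exp(4*z**3).
Step 1. Substitute u = z**3, turning ∫(-12*z**2*exp(4*z**3)) dz into ∫(-4*exp(4*u)) du: now ∫(-4*exp(4*u)) du.
Step 2. Evaluate the standard form: now -exp(4*u).
Step 3. Substitute back u = z**3: now -exp(4*z**3).
Answer: -exp(4*z**3).


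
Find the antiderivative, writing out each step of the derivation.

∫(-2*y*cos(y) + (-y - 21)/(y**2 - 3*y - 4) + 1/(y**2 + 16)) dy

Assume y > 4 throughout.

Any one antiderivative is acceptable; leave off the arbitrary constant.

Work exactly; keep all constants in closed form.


Step 1. Rewrite: now ∫(-2*y*cos(y)) dy + ∫((-y - 21)/(y**2 - 3*y - 4)) dy + ∫(1/(y**2 + 16)) dy.
Step 2. Decompose ∫((-y - 21)/(y**2 - 3*y - 4)) dy by partial fractions, (-y - 21)/(y**2 - 3*y - 4) = 4/(y + 1) - 5/(y - 4): now ∫(-2*y*cos(y)) dy + ∫(-5/(y - 4)) dy + ∫(4/(y + 1)) dy + ∫(1/(y**2 + 16)) dy.
Step 3. Evaluate the standard form [assuming y > -1]: now 4*log(y + 1) + ∫(-2*y*cos(y)) dy + ∫(-5/(y - 4)) dy + ∫(1/(y**2 + 16)) dy.
Step 4. Evaluate the standard form [assuming y > 4]: now -5*log(y - 4) + 4*log(y + 1) + ∫(-2*y*cos(y)) dy + ∫(1/(y**2 + 16)) dy.
Step 5. Integrate ∫(-2*y*cos(y)) dy by parts with u = y, dv = (-2*cos(y)) dy, so v = -2*sin(y): now -2*y*sin(y) - 5*log(y - 4) + 4*log(y + 1) + ∫(1/(y**2 + 16)) dy + ∫(2*sin(y)) dy.
Step 6. Evaluate the standard form: now -2*y*sin(y) - 5*log(y - 4) + 4*log(y + 1) - 2*cos(y) + ∫(1/(y**2 + 16)) dy.
Step 7. Evaluate the standard form: now -2*y*sin(y) - 5*log(y - 4) + 4*log(y + 1) - 2*cos(y) + atan(y/4)/4.
Answer: -2*y*sin(y) - 5*log(y - 4) + 4*log(y + 1) - 2*cos(y) + atan(y/4)/4.


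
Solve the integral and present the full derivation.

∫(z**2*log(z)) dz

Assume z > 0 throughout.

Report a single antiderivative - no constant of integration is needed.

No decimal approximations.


Step 1. Integrate ∫(z**2*log(z)) dz by parts with u = log(z), dv = (z**2) dz, so v = z**3/3 [assuming z > 0]: now z**3*log(z)/3 + ∫(-z**2/3) dz.
Step 2. Evaluate the standard form: now z**3*log(z)/3 - z**3/9.
Answer: z**3*log(z)/3 - z**3/9.


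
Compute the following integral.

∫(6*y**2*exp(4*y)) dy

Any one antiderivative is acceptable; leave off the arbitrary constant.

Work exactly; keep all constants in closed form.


Answer: 3*y**2*exp(4*y)/2 - 3*y*exp(4*y)/4 + 3*exp(4*y)/16.


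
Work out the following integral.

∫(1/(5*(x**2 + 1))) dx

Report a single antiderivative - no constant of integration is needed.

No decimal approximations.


Answer: atan(x)/5.


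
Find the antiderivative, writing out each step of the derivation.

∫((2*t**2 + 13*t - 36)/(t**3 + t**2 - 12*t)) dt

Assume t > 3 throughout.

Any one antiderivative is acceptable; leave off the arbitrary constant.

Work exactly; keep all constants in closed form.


Step 1. Decompose ∫((2*t**2 + 13*t - 36)/(t**3 + t**2 - 12*t)) dt by partial fractions, (2*t**2 + 13*t - 36)/(t**3 + t**2 - 12*t) = -2/(t + 4) + 1/(t - 3) + 3/t: now ∫(3/t) dt + ∫(1/(t - 3)) dt + ∫(-2/(t + 4)) dt.
Step 2. Evaluate the standard form [assuming t > 0]: now 3*log(t) + ∫(1/(t - 3)) dt + ∫(-2/(t + 4)) dt.
Step 3. Evaluate the standard form [assuming t > 3]: now 3*log(t) + log(t - 3) + ∫(-2/(t + 4)) dt.
Step 4. Evaluate the standard form [assuming t > -4]: now 3*log(t) + log(t - 3) - 2*log(t + 4).
Answer: 3*log(t) + log(t - 3) - 2*log(t + 4).


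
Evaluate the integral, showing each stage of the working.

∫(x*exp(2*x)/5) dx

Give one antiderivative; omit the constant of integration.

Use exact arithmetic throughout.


Step 1. Integrate ∫(x*exp(2*x)/5) dx by parts with u = x, dv = (exp(2*x)/5) dx, so v = exp(2*x)/10: now x*exp(2*x)/10 + ∫(-exp(2*x)/10) dx.
Step 2. Evaluate the standard form: now x*exp(2*x)/10 - exp(2*x)/20.
Answer: x*exp(2*x)/10 - exp(2*x)/20.


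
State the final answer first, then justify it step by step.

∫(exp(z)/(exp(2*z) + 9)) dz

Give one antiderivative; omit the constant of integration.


The answer is atan(exp(z)/3)/3.
Step 1. Substitute u = exp(z), turning ∫(exp(z)/(exp(2*z) + 9)) dz into ∫(1/(u**2 + 9)) du: now ∫(1/(u**2 + 9)) du.
Step 2. Evaluate the standard form: now atan(u/3)/3.
Step 3. Substitute back u = exp(z): now atan(exp(z)/3)/3.
Answer: atan(exp(z)/3)/3.


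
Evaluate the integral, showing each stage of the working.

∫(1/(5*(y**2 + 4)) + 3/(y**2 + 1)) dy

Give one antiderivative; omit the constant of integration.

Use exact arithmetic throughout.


Step 1. Rewrite: now ∫(3/(y**2 + 1)) dy + ∫(1/(5*(y**2 + 4))) dy.
Step 2. Evaluate the standard form: now atan(y/2)/10 + ∫(3/(y**2 + 1)) dy.
Step 3. Evaluate the standard form: now atan(y/2)/10 + 3*atan(y).
Answer: atan(y/2)/10 + 3*atan(y).


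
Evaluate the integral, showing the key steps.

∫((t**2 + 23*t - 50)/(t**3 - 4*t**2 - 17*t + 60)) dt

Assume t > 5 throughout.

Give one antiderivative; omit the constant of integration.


Step 1. Decompose ∫((t**2 + 23*t - 50)/(t**3 - 4*t**2 - 17*t + 60)) dt by partial fractions, (t**2 + 23*t - 50)/(t**3 - 4*t**2 - 17*t + 60) = -2/(t + 4) - 2/(t - 3) + 5/(t - 5): now ∫(5/(t - 5)) dt + ∫(-2/(t - 3)) dt + ∫(-2/(t + 4)) dt.
Step 2. Evaluate the standard form [assuming t > 5]: now 5*log(t - 5) + ∫(-2/(t - 3)) dt + ∫(-2/(t + 4)) dt.
Step 3. Evaluate the standard form [assuming t > -4]: now 5*log(t - 5) - 2*log(t + 4) + ∫(-2/(t - 3)) dt.
Step 4. Evaluate the standard form [assuming t > 3]: now 5*log(t - 5) - 2*log(t - 3) - 2*log(t + 4).
Answer: 5*log(t - 5) - 2*log(t - 3) - 2*log(t + 4).


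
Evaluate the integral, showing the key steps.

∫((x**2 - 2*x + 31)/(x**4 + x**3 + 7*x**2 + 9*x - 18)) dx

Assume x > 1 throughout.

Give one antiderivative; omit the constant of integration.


Step 1. Decompose ∫((x**2 - 2*x + 31)/(x**4 + x**3 + 7*x**2 + 9*x - 18)) dx by partial fractions, (x**2 - 2*x + 31)/(x**4 + x**3 + 7*x**2 + 9*x - 18) = -2/(x**2 + 9) - 1/(x + 2) + 1/(x - 1): now ∫(1/(x - 1)) dx + ∫(-1/(x + 2)) dx + ∫(-2/(x**2 + 9)) dx.
Step 2. Evaluate the standard form [assuming x > 1]: now log(x - 1) + ∫(-1/(x + 2)) dx + ∫(-2/(x**2 + 9)) dx.
Step 3. Evaluate the standard form [assuming x > -2]: now log(x - 1) - log(x + 2) + ∫(-2/(x**2 + 9)) dx.
Step 4. Evaluate the standard form: now log(x - 1) - log(x + 2) - 2*atan(x/3)/3.
Answer: log(x - 1) - log(x + 2) - 2*atan(x/3)/3.


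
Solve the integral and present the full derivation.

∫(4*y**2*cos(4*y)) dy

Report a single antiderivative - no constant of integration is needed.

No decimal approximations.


Step 1. Integrate ∫(4*y**2*cos(4*y)) dy by parts with u = y**2, dv = (4*cos(4*y)) dy, so v = sin(4*y): now y**2*sin(4*y) + ∫(-2*y*sin(4*y)) dy.
Step 2. Integrate ∫(-2*y*sin(4*y)) dy by parts with u = y, dv = (-2*sin(4*y)) dy, so v = cos(4*y)/2: now y**2*sin(4*y) + y*cos(4*y)/2 + ∫(-cos(4*y)/2) dy.
Step 3. Evaluate the standard form: now y**2*sin(4*y) + y*cos(4*y)/2 - sin(4*y)/8.
Answer: y**2*sin(4*y) + y*cos(4*y)/2 - sin(4*y)/8.


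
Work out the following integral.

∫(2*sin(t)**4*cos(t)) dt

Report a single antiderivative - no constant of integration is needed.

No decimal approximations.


Answer: 2*sin(t)**5/5.


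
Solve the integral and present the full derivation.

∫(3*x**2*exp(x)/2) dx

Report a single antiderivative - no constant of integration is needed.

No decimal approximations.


Step 1. Integrate ∫(3*x**2*exp(x)/2) dx by parts with u = x**2, dv = (3*exp(x)/2) dx, so v = 3*exp(x)/2: now 3*x**2*exp(x)/2 + ∫(-3*x*exp(x)) dx.
Step 2. Integrate ∫(-3*x*exp(x)) dx by parts with u = x, dv = (-3*exp(x)) dx, so v = -3*exp(x): now 3*x**2*exp(x)/2 - 3*x*exp(x) + ∫(3*exp(x)) dx.
Step 3. Evaluate the standard form: now 3*x**2*exp(x)/2 - 3*x*exp(x) + 3*exp(x).
Answer: 3*x**2*exp(x)/2 - 3*x*exp(x) + 3*exp(x).
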